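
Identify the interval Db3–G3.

The letter names run D→G, a span of 3 letter steps, so the interval is some kind of fourth.
Db to G is 6 semitones. A perfect fourth is 5, so 6 makes it augmented.

augmented fourth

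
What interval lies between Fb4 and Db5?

Counting letters F–G–A–B–C–D gives a sixth.
Fb→Db = 9 semitones, exactly the major sixth.

major sixth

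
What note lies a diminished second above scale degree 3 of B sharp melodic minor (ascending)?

Eb

Scale degree 3 of B# melodic minor (ascending) is D#.
A diminished second (0 semitones) above D# lands on the letter E, giving Eb.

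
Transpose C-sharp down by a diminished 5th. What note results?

A fifth below C lands on the letter F.
A diminished fifth spans 6 semitones, so C# moves to pitch class 7. On the letter F that is F##.

F##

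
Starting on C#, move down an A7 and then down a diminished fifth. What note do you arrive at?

G

An augmented seventh down from C# is Db (letter D, 12 semitones down).
A diminished fifth down from Db is G (letter G, 6 semitones down).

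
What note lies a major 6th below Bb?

Db

A sixth below B lands on the letter D.
A major sixth spans 9 semitones, so Bb moves to pitch class 1. On the letter D that is Db.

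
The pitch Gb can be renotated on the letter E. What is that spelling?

Gb is pitch class 6. The letter E alone is pitch class 4.
To reach pitch class 6 from E requires an offset of +2 semitones, i.e. double sharp: E##.

E##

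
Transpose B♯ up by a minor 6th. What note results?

B up a major sixth is G#, so the target letter is G.
From B#, a minor sixth is 8 semitones up: G#.

G#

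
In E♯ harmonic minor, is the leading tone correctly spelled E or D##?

D##

Each scale degree takes a distinct letter name. Degree 7 of a scale on E must use the letter D.
D## and E are enharmonically the same pitch, but only D## uses the letter D, so it is the correct spelling here.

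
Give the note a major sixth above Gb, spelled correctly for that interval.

A sixth above G lands on the letter E.
A major sixth spans 9 semitones, so Gb moves to pitch class 3. On the letter E that is Eb.

Eb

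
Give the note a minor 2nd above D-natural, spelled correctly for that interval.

Eb

D up a major second is E, so the target letter is E.
From D, a minor second is 1 semitone up: Eb.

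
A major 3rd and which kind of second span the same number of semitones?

doubly augmented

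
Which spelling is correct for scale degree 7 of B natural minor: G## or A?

Each scale degree takes a distinct letter name. Degree 7 of a scale on B must use the letter A.
A and G## are enharmonically the same pitch, but only A uses the letter A, so it is the correct spelling here.

A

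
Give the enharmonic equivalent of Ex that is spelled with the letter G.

E## is pitch class 6. The letter G alone is pitch class 7.
To reach pitch class 6 from G requires an offset of -1 semitone, i.e. flat: Gb.

Gb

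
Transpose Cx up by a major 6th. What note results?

A##

C up a major sixth is A, so the target letter is A.
From C##, a major sixth is 9 semitones up: A##.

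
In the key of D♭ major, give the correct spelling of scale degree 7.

C

The Db major scale runs Db Eb F Gb Ab Bb C.
Degree 7 is C.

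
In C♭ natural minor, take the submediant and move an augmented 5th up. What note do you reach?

Eb

The submediant of Cb natural minor is Abb.
An augmented fifth (8 semitones) above Abb lands on the letter E, giving Eb.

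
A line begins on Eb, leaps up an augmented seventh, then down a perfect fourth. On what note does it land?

A#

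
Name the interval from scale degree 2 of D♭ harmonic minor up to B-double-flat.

diminished fifth

Scale degree 2 of Db harmonic minor is Eb.
Eb up to Bbb: letters E→B make it a fifth; 6 semitones makes it diminished.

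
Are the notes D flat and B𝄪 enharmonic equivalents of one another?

Db is pitch class 1; B## is pitch class 1.
All spellings map to pitch class 1, so they are enharmonically equivalent.

Yes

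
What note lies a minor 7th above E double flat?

Dbb

A seventh above E lands on the letter D.
A minor seventh spans 10 semitones, so Ebb moves to pitch class 0. On the letter D that is Dbb.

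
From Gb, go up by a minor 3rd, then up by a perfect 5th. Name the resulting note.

A minor third up from Gb is Bbb (letter B, 3 semitones up).
A perfect fifth up from Bbb is Fb (letter F, 7 semitones up).

Fb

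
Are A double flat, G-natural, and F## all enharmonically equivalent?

Yes

Abb is pitch class 7; G is pitch class 7; F## is pitch class 7.
All spellings map to pitch class 7, so they are enharmonically equivalent.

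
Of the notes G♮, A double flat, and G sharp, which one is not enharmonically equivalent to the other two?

G#

In 12-tone equal temperament, enharmonic equivalents share a pitch class. G is pitch class 7; Abb is pitch class 7; G# is pitch class 8.
G and Abb share pitch class 7, while G# is pitch class 8.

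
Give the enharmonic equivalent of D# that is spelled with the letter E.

Eb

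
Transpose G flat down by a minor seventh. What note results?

Ab

A seventh below G lands on the letter A.
A minor seventh spans 10 semitones, so Gb moves to pitch class 8. On the letter A that is Ab.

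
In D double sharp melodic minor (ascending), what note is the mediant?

F##

Degree 3 takes the letter 2 steps above D, which is F.
In melodic minor (ascending), degree 3 sits 3 semitones above the tonic. D## + 3 semitones is pitch class 7, spelled on F as F##.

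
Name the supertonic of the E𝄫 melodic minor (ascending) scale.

The Ebb melodic minor (ascending) scale runs Ebb Fb Gbb Abb Bbb Cb Db.
Degree 2 is Fb.

Fb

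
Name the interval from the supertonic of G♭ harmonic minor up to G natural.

major seventh

The supertonic of Gb harmonic minor is Ab.
Ab up to G: letters A→G make it a seventh; 11 semitones makes it major.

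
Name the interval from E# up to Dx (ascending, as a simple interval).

The letter names run E→D, a span of 6 letter steps, so the interval is some kind of seventh.
E# to D## is 11 semitones. A major seventh is 11, so 11 makes it major.

major seventh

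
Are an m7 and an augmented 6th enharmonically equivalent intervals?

Yes

A minor seventh spans 10 semitones; an augmented sixth spans 10.
They are enharmonically equivalent.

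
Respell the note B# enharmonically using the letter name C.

Plain C sits at the same pitch as B#, so on the letter C the same pitch needs a natural: C.

C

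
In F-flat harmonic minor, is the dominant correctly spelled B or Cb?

Cb

Each scale degree takes a distinct letter name. Degree 5 of a scale on F must use the letter C.
Cb and B are enharmonically the same pitch, but only Cb uses the letter C, so it is the correct spelling here.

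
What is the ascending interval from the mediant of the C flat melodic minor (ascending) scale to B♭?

augmented fifth

The mediant of Cb melodic minor (ascending) is Ebb.
Ebb up to Bb: letters E→B make it a fifth; 8 semitones makes it augmented.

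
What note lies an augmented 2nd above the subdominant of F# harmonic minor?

The subdominant of F# harmonic minor is B.
An augmented second (3 semitones) above B lands on the letter C, giving C##.

C##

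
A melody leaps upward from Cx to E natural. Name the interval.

The letter names run C→E, a span of 2 letter steps, so the interval is some kind of third.
C## to E is 2 semitones. A major third is 4, so 2 makes it diminished.

diminished third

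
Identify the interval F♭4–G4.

The letter names run F→G, a span of 1 letter step, so the interval is some kind of second.
Fb to G is 3 semitones. A major second is 2, so 3 makes it augmented.

augmented second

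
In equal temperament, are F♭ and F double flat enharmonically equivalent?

Two spellings are enharmonically equivalent only if they share a pitch class.
Here Fb → 4, Fbb → 3; 3 ≠ 4, so they are not.

No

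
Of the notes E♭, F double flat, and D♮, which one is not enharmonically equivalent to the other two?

D

In 12-tone equal temperament, enharmonic equivalents share a pitch class. Eb is pitch class 3; Fbb is pitch class 3; D is pitch class 2.
Eb and Fbb share pitch class 3, while D is pitch class 2.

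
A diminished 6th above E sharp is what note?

C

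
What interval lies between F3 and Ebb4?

The letter names run F→E, a span of 6 letter steps, so the interval is some kind of seventh.
F to Ebb is 9 semitones. A major seventh is 11, so 9 makes it diminished.

diminished seventh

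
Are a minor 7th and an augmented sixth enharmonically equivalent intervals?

A minor seventh spans 10 semitones; an augmented sixth spans 10.
They are enharmonically equivalent.

Yes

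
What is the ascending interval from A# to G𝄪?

major seventh

The letter names run A→G, a span of 6 letter steps, so the interval is some kind of seventh.
A# to G## is 11 semitones. A major seventh is 11, so 11 makes it major.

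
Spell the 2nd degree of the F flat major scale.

Gb

The Fb major scale runs Fb Gb Ab Bbb Cb Db Eb.
Degree 2 is Gb.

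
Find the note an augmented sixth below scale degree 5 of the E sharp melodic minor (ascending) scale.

Scale degree 5 of E# melodic minor (ascending) is B#.
An augmented sixth (10 semitones) below B# lands on the letter D, giving D.

D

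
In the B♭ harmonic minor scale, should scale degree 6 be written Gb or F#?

Each scale degree takes a distinct letter name. Degree 6 of a scale on B must use the letter G.
Gb and F# are enharmonically the same pitch, but only Gb uses the letter G, so it is the correct spelling here.

Gb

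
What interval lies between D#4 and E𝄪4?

augmented second

Counting letters D–E gives a second.
D#→E## = 3 semitones, 1 wider than the major second (2), so augmented.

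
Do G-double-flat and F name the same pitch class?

Gbb = pitch class 5 and F = pitch class 5 — the same pitch class, so they are enharmonic equivalents.

Yes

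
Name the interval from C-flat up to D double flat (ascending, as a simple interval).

minor second

The letter names run C→D, a span of 1 letter step, so the interval is some kind of second.
Cb to Dbb is 1 semitone. A major second is 2, so 1 makes it minor.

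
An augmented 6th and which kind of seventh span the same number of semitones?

minor

An augmented sixth spans 10 semitones.
A seventh spanning 10 semitones is minor (the major seventh is 11).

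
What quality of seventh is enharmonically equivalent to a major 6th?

A major sixth spans 9 semitones.
A seventh spanning 9 semitones is diminished (the major seventh is 11).

diminished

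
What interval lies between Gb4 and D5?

The letter names run G→D, a span of 4 letter steps, so the interval is some kind of fifth.
Gb to D is 8 semitones. A perfect fifth is 7, so 8 makes it augmented.

augmented fifth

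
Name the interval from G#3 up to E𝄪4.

augmented sixth

Counting letters G–A–B–C–D–E gives a sixth.
G#→E## = 10 semitones, 1 wider than the major sixth (9), so augmented.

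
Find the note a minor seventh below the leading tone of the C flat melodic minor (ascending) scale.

C

The leading tone of Cb melodic minor (ascending) is Bb.
A minor seventh (10 semitones) below Bb lands on the letter C, giving C.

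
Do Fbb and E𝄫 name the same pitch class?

No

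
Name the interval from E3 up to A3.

perfect fourth

Counting letters E–F–G–A gives a fourth.
E→A = 5 semitones, exactly the perfect fourth.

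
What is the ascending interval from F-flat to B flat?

augmented fourth

The letter names run F→B, a span of 3 letter steps, so the interval is some kind of fourth.
Fb to Bb is 6 semitones. A perfect fourth is 5, so 6 makes it augmented.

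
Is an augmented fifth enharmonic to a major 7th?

No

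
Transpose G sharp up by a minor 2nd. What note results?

G up a major second is A, so the target letter is A.
From G#, a minor second is 1 semitone up: A.

A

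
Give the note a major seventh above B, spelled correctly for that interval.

B up a major seventh is A#, so the target letter is A.
From B, a major seventh is 11 semitones up: A#.

A#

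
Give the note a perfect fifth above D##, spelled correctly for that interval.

D up a perfect fifth is A, so the target letter is A.
From D##, a perfect fifth is 7 semitones up: A##.

A##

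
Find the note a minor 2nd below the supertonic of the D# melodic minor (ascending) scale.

The supertonic of D# melodic minor (ascending) is E#.
A minor second (1 semitone) below E# lands on the letter D, giving D##.

D##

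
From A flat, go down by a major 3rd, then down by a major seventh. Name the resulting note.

Gbb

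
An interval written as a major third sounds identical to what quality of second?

doubly augmented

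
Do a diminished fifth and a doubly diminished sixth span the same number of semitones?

Yes

A diminished fifth spans 6 semitones; a doubly diminished sixth spans 6.
They are enharmonically equivalent.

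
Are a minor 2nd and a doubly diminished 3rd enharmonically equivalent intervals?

Yes

A minor second spans 1 semitone; a doubly diminished third spans 1.
They are enharmonically equivalent.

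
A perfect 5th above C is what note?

A fifth above C lands on the letter G.
A perfect fifth spans 7 semitones, so C moves to pitch class 7. On the letter G that is G.

G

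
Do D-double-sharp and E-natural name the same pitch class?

Yes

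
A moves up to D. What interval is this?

Counting letters A–B–C–D gives a fourth.
A→D = 5 semitones, exactly the perfect fourth.

perfect fourth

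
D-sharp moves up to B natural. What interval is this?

minor sixth

Counting letters D–E–F–G–A–B gives a sixth.
D#→B = 8 semitones, 1 narrower than the major sixth (9), so minor.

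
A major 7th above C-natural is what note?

C up a major seventh is B, so the target letter is B.
From C, a major seventh is 11 semitones up: B.

B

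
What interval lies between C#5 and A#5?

major sixth

Counting letters C–D–E–F–G–A gives a sixth.
C#→A# = 9 semitones, exactly the major sixth.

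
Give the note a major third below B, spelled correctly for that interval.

G

A third below B lands on the letter G.
A major third spans 4 semitones, so B moves to pitch class 7. On the letter G that is G.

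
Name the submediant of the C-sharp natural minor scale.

A

Degree 6 takes the letter 5 steps above C, which is A.
In natural minor, degree 6 sits 8 semitones above the tonic. C# + 8 semitones is pitch class 9, spelled on A as A.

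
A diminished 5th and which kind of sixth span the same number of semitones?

doubly diminished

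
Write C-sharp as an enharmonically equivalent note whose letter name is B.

B##

Plain B sits 2 semitones below C#, so on the letter B the same pitch needs a double sharp: B##.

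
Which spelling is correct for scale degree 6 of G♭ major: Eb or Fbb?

Each scale degree takes a distinct letter name. Degree 6 of a scale on G must use the letter E.
Eb and Fbb are enharmonically the same pitch, but only Eb uses the letter E, so it is the correct spelling here.

Eb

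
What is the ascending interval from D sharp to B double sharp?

augmented sixth

Counting letters D–E–F–G–A–B gives a sixth.
D#→B## = 10 semitones, 1 wider than the major sixth (9), so augmented.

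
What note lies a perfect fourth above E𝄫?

Abb

E up a perfect fourth is A, so the target letter is A.
From Ebb, a perfect fourth is 5 semitones up: Abb.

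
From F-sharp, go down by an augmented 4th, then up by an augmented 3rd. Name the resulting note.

An augmented fourth down from F# is C (letter C, 6 semitones down).
An augmented third up from C is E# (letter E, 5 semitones up).

E#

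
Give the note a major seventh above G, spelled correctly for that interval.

A seventh above G lands on the letter F.
A major seventh spans 11 semitones, so G moves to pitch class 6. On the letter F that is F#.

F#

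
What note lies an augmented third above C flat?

E

A third above C lands on the letter E.
An augmented third spans 5 semitones, so Cb moves to pitch class 4. On the letter E that is E.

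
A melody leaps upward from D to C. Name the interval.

minor seventh

Counting letters D–E–F–G–A–B–C gives a seventh.
D→C = 10 semitones, 1 narrower than the major seventh (11), so minor.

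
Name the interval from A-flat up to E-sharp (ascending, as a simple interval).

doubly augmented fifth

The letter names run A→E, a span of 4 letter steps, so the interval is some kind of fifth.
Ab to E# is 9 semitones. A perfect fifth is 7, so 9 makes it doubly augmented.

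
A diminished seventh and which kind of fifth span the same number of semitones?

doubly augmented

A diminished seventh spans 9 semitones.
A fifth spanning 9 semitones is doubly augmented (the perfect fifth is 7).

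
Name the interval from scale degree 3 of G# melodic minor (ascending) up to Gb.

diminished sixth

Scale degree 3 of G# melodic minor (ascending) is B.
B up to Gb: letters B→G make it a sixth; 7 semitones makes it diminished.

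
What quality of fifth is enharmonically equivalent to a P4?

doubly diminished

A perfect fourth spans 5 semitones.
A fifth spanning 5 semitones is doubly diminished (the perfect fifth is 7).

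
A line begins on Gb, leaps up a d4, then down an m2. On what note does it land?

A diminished fourth up from Gb is Cbb (letter C, 4 semitones up).
A minor second down from Cbb is Bbb (letter B, 1 semitone down).

Bbb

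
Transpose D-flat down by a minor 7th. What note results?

A seventh below D lands on the letter E.
A minor seventh spans 10 semitones, so Db moves to pitch class 3. On the letter E that is Eb.

Eb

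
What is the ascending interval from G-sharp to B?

minor third

The letter names run G→B, a span of 2 letter steps, so the interval is some kind of third.
G# to B is 3 semitones. A major third is 4, so 3 makes it minor.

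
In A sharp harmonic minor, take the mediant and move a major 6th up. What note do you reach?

The mediant of A# harmonic minor is C#.
A major sixth (9 semitones) above C# lands on the letter A, giving A#.

A#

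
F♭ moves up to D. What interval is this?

augmented sixth

The letter names run F→D, a span of 5 letter steps, so the interval is some kind of sixth.
Fb to D is 10 semitones. A major sixth is 9, so 10 makes it augmented.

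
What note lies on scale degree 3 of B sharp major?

Degree 3 takes the letter 2 steps above B, which is D.
In major, degree 3 sits 4 semitones above the tonic. B# + 4 semitones is pitch class 4, spelled on D as D##.

D##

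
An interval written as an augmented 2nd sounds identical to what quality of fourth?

An augmented second spans 3 semitones.
A fourth spanning 3 semitones is doubly diminished (the perfect fourth is 5).

doubly diminished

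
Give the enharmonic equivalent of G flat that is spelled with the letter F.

Gb is pitch class 6. The letter F alone is pitch class 5.
To reach pitch class 6 from F requires an offset of +1 semitone, i.e. sharp: F#.

F#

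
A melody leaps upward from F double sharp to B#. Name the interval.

perfect fourth

Counting letters F–G–A–B gives a fourth.
F##→B# = 5 semitones, exactly the perfect fourth.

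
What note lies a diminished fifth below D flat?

G

D down a perfect fifth is G, so the target letter is G.
From Db, a diminished fifth is 6 semitones down: G.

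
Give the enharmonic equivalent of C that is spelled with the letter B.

B#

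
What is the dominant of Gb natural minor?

The Gb natural minor scale runs Gb Ab Bbb Cb Db Ebb Fb.
Degree 5 is Db.

Db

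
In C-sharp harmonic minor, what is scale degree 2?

The C# harmonic minor scale runs C# D# E F# G# A B#.
Degree 2 is D#.

D#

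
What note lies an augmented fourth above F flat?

Bb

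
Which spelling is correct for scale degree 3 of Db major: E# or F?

F

Each scale degree takes a distinct letter name. Degree 3 of a scale on D must use the letter F.
F and E# are enharmonically the same pitch, but only F uses the letter F, so it is the correct spelling here.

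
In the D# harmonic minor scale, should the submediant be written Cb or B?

B

Each scale degree takes a distinct letter name. Degree 6 of a scale on D must use the letter B.
B and Cb are enharmonically the same pitch, but only B uses the letter B, so it is the correct spelling here.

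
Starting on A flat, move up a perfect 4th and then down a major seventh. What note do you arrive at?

A perfect fourth up from Ab is Db (letter D, 5 semitones up).
A major seventh down from Db is Ebb (letter E, 11 semitones down).

Ebb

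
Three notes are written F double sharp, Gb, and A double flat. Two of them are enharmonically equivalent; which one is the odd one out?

In 12-tone equal temperament, enharmonic equivalents share a pitch class. F## is pitch class 7; Gb is pitch class 6; Abb is pitch class 7.
F## and Abb share pitch class 7, while Gb is pitch class 6.

Gb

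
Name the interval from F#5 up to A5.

Counting letters F–G–A gives a third.
F#→A = 3 semitones, 1 narrower than the major third (4), so minor.

minor third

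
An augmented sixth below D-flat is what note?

Fbb

A sixth below D lands on the letter F.
An augmented sixth spans 10 semitones, so Db moves to pitch class 3. On the letter F that is Fbb.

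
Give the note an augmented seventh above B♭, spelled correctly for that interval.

A#

A seventh above B lands on the letter A.
An augmented seventh spans 12 semitones, so Bb moves to pitch class 10. On the letter A that is A#.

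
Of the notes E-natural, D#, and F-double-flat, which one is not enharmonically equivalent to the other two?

In 12-tone equal temperament, enharmonic equivalents share a pitch class. E is pitch class 4; D# is pitch class 3; Fbb is pitch class 3.
D# and Fbb share pitch class 3, while E is pitch class 4.

E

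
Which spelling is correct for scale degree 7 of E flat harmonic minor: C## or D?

Each scale degree takes a distinct letter name. Degree 7 of a scale on E must use the letter D.
D and C## are enharmonically the same pitch, but only D uses the letter D, so it is the correct spelling here.

D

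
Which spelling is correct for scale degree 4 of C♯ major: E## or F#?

Each scale degree takes a distinct letter name. Degree 4 of a scale on C must use the letter F.
F# and E## are enharmonically the same pitch, but only F# uses the letter F, so it is the correct spelling here.

F#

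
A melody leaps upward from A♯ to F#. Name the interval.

minor sixth

The letter names run A→F, a span of 5 letter steps, so the interval is some kind of sixth.
A# to F# is 8 semitones. A major sixth is 9, so 8 makes it minor.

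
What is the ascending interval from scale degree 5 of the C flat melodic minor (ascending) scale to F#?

augmented seventh

Scale degree 5 of Cb melodic minor (ascending) is Gb.
Gb up to F#: letters G→F make it a seventh; 12 semitones makes it augmented.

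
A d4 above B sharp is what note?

A fourth above B lands on the letter E.
A diminished fourth spans 4 semitones, so B# moves to pitch class 4. On the letter E that is E.

E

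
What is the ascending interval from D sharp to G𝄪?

augmented fourth

The letter names run D→G, a span of 3 letter steps, so the interval is some kind of fourth.
D# to G## is 6 semitones. A perfect fourth is 5, so 6 makes it augmented.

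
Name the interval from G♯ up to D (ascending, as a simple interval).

diminished fifth

Counting letters G–A–B–C–D gives a fifth.
G#→D = 6 semitones, 1 narrower than the perfect fifth (7), so diminished.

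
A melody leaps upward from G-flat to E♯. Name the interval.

doubly augmented sixth

The letter names run G→E, a span of 5 letter steps, so the interval is some kind of sixth.
Gb to E# is 11 semitones. A major sixth is 9, so 11 makes it doubly augmented.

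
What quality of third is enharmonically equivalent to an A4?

An augmented fourth spans 6 semitones.
A third spanning 6 semitones is doubly augmented (the major third is 4).

doubly augmented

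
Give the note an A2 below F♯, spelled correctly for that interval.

Eb

A second below F lands on the letter E.
An augmented second spans 3 semitones, so F# moves to pitch class 3. On the letter E that is Eb.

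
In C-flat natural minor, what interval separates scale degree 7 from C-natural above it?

augmented second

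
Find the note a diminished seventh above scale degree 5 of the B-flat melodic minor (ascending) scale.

Scale degree 5 of Bb melodic minor (ascending) is F.
A diminished seventh (9 semitones) above F lands on the letter E, giving Ebb.

Ebb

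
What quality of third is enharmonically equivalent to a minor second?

doubly diminished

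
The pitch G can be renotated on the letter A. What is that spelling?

G is pitch class 7. The letter A alone is pitch class 9.
To reach pitch class 7 from A requires an offset of -2 semitones, i.e. double flat: Abb.

Abb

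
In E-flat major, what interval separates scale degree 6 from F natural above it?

perfect fourth

Scale degree 6 of Eb major is C.
C up to F: letters C→F make it a fourth; 5 semitones makes it perfect.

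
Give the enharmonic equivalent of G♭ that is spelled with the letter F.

F#

Plain F sits 1 semitone below Gb, so on the letter F the same pitch needs a sharp: F#.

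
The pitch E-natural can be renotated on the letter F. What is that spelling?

Fb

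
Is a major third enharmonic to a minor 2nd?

A major third spans 4 semitones; a minor second spans 1.
The spans differ, so they are not enharmonic equivalents.

No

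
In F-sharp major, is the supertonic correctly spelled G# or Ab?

Each scale degree takes a distinct letter name. Degree 2 of a scale on F must use the letter G.
G# and Ab are enharmonically the same pitch, but only G# uses the letter G, so it is the correct spelling here.

G#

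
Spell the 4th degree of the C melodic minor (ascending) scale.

Degree 4 takes the letter 3 steps above C, which is F.
In melodic minor (ascending), degree 4 sits 5 semitones above the tonic. C + 5 semitones is pitch class 5, spelled on F as F.

F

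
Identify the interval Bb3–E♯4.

The letter names run B→E, a span of 3 letter steps, so the interval is some kind of fourth.
Bb to E# is 7 semitones. A perfect fourth is 5, so 7 makes it doubly augmented.

doubly augmented fourth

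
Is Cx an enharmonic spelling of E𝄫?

Yes

C## = pitch class 2 and Ebb = pitch class 2 — the same pitch class, so they are enharmonic equivalents.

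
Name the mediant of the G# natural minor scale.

B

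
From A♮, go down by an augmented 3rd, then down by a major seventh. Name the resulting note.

An augmented third down from A is Fb (letter F, 5 semitones down).
A major seventh down from Fb is Gbb (letter G, 11 semitones down).

Gbb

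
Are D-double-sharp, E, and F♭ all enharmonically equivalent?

Yes

D## = pitch class 4 and E = pitch class 4 and Fb = pitch class 4 — the same pitch class, so they are enharmonic equivalents.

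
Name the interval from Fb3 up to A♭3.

major third

The letter names run F→A, a span of 2 letter steps, so the interval is some kind of third.
Fb to Ab is 4 semitones. A major third is 4, so 4 makes it major.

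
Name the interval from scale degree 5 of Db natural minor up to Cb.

Scale degree 5 of Db natural minor is Ab.
Ab up to Cb: letters A→C make it a third; 3 semitones makes it minor.

minor third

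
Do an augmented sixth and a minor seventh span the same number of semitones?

An augmented sixth spans 10 semitones; a minor seventh spans 10.
They are enharmonically equivalent.

Yes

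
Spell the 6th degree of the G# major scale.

The G# major scale runs G# A# B# C# D# E# F##.
Degree 6 is E#.

E#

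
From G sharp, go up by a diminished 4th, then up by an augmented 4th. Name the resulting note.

F#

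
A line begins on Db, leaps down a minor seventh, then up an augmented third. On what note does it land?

A minor seventh down from Db is Eb (letter E, 10 semitones down).
An augmented third up from Eb is G# (letter G, 5 semitones up).

G#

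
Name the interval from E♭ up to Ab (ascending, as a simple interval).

perfect fourth

The letter names run E→A, a span of 3 letter steps, so the interval is some kind of fourth.
Eb to Ab is 5 semitones. A perfect fourth is 5, so 5 makes it perfect.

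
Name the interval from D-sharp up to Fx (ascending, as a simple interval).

The letter names run D→F, a span of 2 letter steps, so the interval is some kind of third.
D# to F## is 4 semitones. A major third is 4, so 4 makes it major.

major third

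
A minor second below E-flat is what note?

E down a major second is D, so the target letter is D.
From Eb, a minor second is 1 semitone down: D.

D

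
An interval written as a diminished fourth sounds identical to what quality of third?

A diminished fourth spans 4 semitones.
A third spanning 4 semitones is major (the major third is 4).

major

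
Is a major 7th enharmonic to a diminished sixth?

A major seventh spans 11 semitones; a diminished sixth spans 7.
The spans differ, so they are not enharmonic equivalents.

No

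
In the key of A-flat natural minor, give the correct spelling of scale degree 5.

Eb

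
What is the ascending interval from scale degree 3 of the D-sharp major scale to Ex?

major seventh

Scale degree 3 of D# major is F##.
F## up to E##: letters F→E make it a seventh; 11 semitones makes it major.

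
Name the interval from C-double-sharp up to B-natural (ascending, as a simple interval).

diminished seventh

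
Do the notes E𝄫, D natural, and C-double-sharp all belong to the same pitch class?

Ebb = pitch class 2 and D = pitch class 2 and C## = pitch class 2 — the same pitch class, so they are enharmonic equivalents.

Yes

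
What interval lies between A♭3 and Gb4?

The letter names run A→G, a span of 6 letter steps, so the interval is some kind of seventh.
Ab to Gb is 10 semitones. A major seventh is 11, so 10 makes it minor.

minor seventh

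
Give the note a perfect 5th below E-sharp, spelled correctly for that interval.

A#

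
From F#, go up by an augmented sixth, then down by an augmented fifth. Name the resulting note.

G#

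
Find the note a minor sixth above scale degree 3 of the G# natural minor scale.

Scale degree 3 of G# natural minor is B.
A minor sixth (8 semitones) above B lands on the letter G, giving G.

G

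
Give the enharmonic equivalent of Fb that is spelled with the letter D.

D##

Plain D sits 2 semitones below Fb, so on the letter D the same pitch needs a double sharp: D##.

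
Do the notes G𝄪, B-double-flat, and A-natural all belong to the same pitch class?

G## is pitch class 9; Bbb is pitch class 9; A is pitch class 9.
All spellings map to pitch class 9, so they are enharmonically equivalent.

Yes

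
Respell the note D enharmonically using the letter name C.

Plain C sits 2 semitones below D, so on the letter C the same pitch needs a double sharp: C##.

C##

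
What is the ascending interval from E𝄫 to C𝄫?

Counting letters E–F–G–A–B–C gives a sixth.
Ebb→Cbb = 8 semitones, 1 narrower than the major sixth (9), so minor.

minor sixth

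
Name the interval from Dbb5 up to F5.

Counting letters D–E–F gives a third.
Dbb→F = 5 semitones, 1 wider than the major third (4), so augmented.

augmented third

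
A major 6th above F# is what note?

D#

A sixth above F lands on the letter D.
A major sixth spans 9 semitones, so F# moves to pitch class 3. On the letter D that is D#.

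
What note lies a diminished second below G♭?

F#

A second below G lands on the letter F.
A diminished second spans 0 semitones, so Gb moves to pitch class 6. On the letter F that is F#.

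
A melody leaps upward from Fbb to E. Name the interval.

doubly augmented seventh

Counting letters F–G–A–B–C–D–E gives a seventh.
Fbb→E = 13 semitones, 2 wider than the major seventh (11), so doubly augmented.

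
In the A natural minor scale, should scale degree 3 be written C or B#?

Each scale degree takes a distinct letter name. Degree 3 of a scale on A must use the letter C.
C and B# are enharmonically the same pitch, but only C uses the letter C, so it is the correct spelling here.

C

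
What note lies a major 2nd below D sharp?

C#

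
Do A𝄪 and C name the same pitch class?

No

A## is pitch class 11; C is pitch class 0.
The pitch classes differ (11 vs. 0), so they are not enharmonic equivalents.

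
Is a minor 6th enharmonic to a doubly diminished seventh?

Yes

A minor sixth spans 8 semitones; a doubly diminished seventh spans 8.
They are enharmonically equivalent.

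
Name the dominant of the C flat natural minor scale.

Gb

Degree 5 takes the letter 4 steps above C, which is G.
In natural minor, degree 5 sits 7 semitones above the tonic. Cb + 7 semitones is pitch class 6, spelled on G as Gb.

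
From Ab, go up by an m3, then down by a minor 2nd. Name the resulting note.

Bb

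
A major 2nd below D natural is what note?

A second below D lands on the letter C.
A major second spans 2 semitones, so D moves to pitch class 0. On the letter C that is C.

C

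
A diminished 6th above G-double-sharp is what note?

E

A sixth above G lands on the letter E.
A diminished sixth spans 7 semitones, so G## moves to pitch class 4. On the letter E that is E.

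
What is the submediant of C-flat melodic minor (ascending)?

Degree 6 takes the letter 5 steps above C, which is A.
In melodic minor (ascending), degree 6 sits 9 semitones above the tonic. Cb + 9 semitones is pitch class 8, spelled on A as Ab.

Ab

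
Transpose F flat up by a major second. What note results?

Gb

F up a major second is G, so the target letter is G.
From Fb, a major second is 2 semitones up: Gb.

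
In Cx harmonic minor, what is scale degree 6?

A#

Degree 6 takes the letter 5 steps above C, which is A.
In harmonic minor, degree 6 sits 8 semitones above the tonic. C## + 8 semitones is pitch class 10, spelled on A as A#.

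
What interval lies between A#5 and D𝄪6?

augmented fourth

Counting letters A–B–C–D gives a fourth.
A#→D## = 6 semitones, 1 wider than the perfect fourth (5), so augmented.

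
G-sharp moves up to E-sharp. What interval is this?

Counting letters G–A–B–C–D–E gives a sixth.
G#→E# = 9 semitones, exactly the major sixth.

major sixth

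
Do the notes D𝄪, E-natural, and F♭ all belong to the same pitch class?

D## is pitch class 4; E is pitch class 4; Fb is pitch class 4.
All spellings map to pitch class 4, so they are enharmonically equivalent.

Yes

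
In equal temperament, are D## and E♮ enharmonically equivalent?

D## is pitch class 4; E is pitch class 4.
All spellings map to pitch class 4, so they are enharmonically equivalent.

Yes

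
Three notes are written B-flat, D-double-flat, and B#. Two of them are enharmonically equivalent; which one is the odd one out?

Bb

In 12-tone equal temperament, enharmonic equivalents share a pitch class. Bb is pitch class 10; Dbb is pitch class 0; B# is pitch class 0.
Dbb and B# share pitch class 0, while Bb is pitch class 10.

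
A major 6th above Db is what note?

D up a major sixth is B, so the target letter is B.
From Db, a major sixth is 9 semitones up: Bb.

Bb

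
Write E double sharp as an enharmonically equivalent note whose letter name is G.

Plain G sits 1 semitone above E##, so on the letter G the same pitch needs a flat: Gb.

Gb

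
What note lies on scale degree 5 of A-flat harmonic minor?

The Ab harmonic minor scale runs Ab Bb Cb Db Eb Fb G.
Degree 5 is Eb.

Eb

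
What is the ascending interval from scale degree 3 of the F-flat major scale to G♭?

Scale degree 3 of Fb major is Ab.
Ab up to Gb: letters A→G make it a seventh; 10 semitones makes it minor.

minor seventh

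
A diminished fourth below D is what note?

A fourth below D lands on the letter A.
A diminished fourth spans 4 semitones, so D moves to pitch class 10. On the letter A that is A#.

A#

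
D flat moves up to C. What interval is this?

major seventh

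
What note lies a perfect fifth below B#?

B down a perfect fifth is E, so the target letter is E.
From B#, a perfect fifth is 7 semitones down: E#.

E#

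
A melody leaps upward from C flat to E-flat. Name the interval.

Counting letters C–D–E gives a third.
Cb→Eb = 4 semitones, exactly the major third.

major third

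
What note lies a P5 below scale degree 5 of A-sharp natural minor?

A#

Scale degree 5 of A# natural minor is E#.
A perfect fifth (7 semitones) below E# lands on the letter A, giving A#.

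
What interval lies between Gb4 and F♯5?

Counting letters G–A–B–C–D–E–F gives a seventh.
Gb→F# = 12 semitones, 1 wider than the major seventh (11), so augmented.

augmented seventh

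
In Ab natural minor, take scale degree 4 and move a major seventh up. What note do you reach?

Scale degree 4 of Ab natural minor is Db.
A major seventh (11 semitones) above Db lands on the letter C, giving C.

C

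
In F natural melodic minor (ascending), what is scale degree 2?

G

The F melodic minor (ascending) scale runs F G Ab Bb C D E.
Degree 2 is G.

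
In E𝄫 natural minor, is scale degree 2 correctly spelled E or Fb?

Each scale degree takes a distinct letter name. Degree 2 of a scale on E must use the letter F.
Fb and E are enharmonically the same pitch, but only Fb uses the letter F, so it is the correct spelling here.

Fb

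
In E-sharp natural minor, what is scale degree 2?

F##

The E# natural minor scale runs E# F## G# A# B# C# D#.
Degree 2 is F##.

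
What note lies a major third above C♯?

A third above C lands on the letter E.
A major third spans 4 semitones, so C# moves to pitch class 5. On the letter E that is E#.

E#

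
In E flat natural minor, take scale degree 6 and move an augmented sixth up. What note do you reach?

A

Scale degree 6 of Eb natural minor is Cb.
An augmented sixth (10 semitones) above Cb lands on the letter A, giving A.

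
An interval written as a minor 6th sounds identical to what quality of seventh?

doubly diminished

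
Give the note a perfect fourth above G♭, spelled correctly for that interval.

Cb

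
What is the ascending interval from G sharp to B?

The letter names run G→B, a span of 2 letter steps, so the interval is some kind of third.
G# to B is 3 semitones. A major third is 4, so 3 makes it minor.

minor third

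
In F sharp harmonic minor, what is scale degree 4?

The F# harmonic minor scale runs F# G# A B C# D E#.
Degree 4 is B.

B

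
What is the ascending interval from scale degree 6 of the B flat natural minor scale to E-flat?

Scale degree 6 of Bb natural minor is Gb.
Gb up to Eb: letters G→E make it a sixth; 9 semitones makes it major.

major sixth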